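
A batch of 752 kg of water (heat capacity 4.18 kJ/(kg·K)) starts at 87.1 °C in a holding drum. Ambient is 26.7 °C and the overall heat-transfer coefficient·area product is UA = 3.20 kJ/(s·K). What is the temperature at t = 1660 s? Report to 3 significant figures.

37.8 °C

Lumped-capacitance energy balance: M c_p dT/dt = UA(T_amb − T).
dT/dt = (T_ss − T)/τ with T_ss = T_amb = 26.700 °C, τ = M c_p/UA = 752·4.18/3.20 = 982.30 s.
This is linear first-order; T(t) = T_ss + (T₀ − T_ss) e^(−t/τ).
T(1660) = 26.700 + (60.400)·0.18454 = 37.846 °C.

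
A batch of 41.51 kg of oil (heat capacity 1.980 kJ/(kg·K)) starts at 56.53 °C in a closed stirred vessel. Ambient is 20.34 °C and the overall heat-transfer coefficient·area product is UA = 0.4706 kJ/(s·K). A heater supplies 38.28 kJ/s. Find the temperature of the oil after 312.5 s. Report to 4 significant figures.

94.14 °C

Lumped-capacitance energy balance: M c_p dT/dt = UA(T_amb − T) + Q̇.
dT/dt = (T_ss − T)/τ with T_ss = T_amb + Q̇/UA = 20.34 + 38.28/0.4706 = 101.683 °C, τ = M c_p/UA = 41.51·1.980/0.4706 = 174.649 s.
Solution: T(t) = T_ss + (T₀ − T_ss) e^(−t/τ).
T(312.5) = 101.683 + (-45.1530)·0.167076 = 94.1390 °C.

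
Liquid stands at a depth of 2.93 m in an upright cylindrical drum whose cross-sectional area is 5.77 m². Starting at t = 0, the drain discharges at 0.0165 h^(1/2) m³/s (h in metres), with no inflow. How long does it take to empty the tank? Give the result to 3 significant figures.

With no inflow, A dh/dt = −0.0165 √h.
This is separable: 2 d(√h)/dt = −0.0165/A, so √h = √h₀ − (0.0165/(2A)) t.
Tank is empty when √h = 0: t_empty = 2A√h₀/0.0165.
t_empty = 2·5.77·√2.93/0.0165 = 11.540·1.7117/0.0165 = 1197.2 s.

1200 s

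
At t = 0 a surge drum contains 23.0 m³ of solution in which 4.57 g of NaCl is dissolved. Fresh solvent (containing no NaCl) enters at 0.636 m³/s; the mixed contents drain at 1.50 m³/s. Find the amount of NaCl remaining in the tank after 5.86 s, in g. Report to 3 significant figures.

Total volume: dV/dt = Q_in − Q_out = -0.86400 m³/s, so V(t) = 23.0 − 0.86400 t and V(5.86) = 17.937 m³.
No NaCl enters, so dm/dt = −Q_out · (m/V).
Separate: dm/m = −Q_out dt/V(t) ⇒ ln(m/m₀) = −(Q_out/(Q_in−Q_out)) ln(V/V₀).
m = m₀ (V₀/V)^(Q_out/(Q_in−Q_out)) = 4.57 × (23.0/17.937)^(-1.7361) = 2.9679 g.

2.97 g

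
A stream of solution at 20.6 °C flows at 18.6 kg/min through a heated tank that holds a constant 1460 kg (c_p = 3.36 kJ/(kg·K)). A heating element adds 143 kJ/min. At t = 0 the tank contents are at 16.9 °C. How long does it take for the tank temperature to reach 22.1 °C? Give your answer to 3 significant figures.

M c_p dT/dt = ṁ c_p (T_in − T) + Q̇.
τ = M/ṁ = 78.495 min; T_ss = T_in + Q̇/(ṁ c_p) = 22.888 °C.
T(t) = T_ss + (T₀ − T_ss) e^(−t/τ). Set T = 22.1:
e^(−t/τ) = (22.1 − 22.888)/(16.9 − 22.888) = 0.13162
t = −78.495 · ln(0.13162) = 159.18 min.

159 min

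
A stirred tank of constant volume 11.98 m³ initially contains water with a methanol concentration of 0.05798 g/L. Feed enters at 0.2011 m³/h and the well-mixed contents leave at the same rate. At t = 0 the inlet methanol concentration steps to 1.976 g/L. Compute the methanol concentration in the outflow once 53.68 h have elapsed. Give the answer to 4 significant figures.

1.197 g/L

Mass balance on the solute (V constant): V dC/dt = Q(C_in − C).
So dC/dt = (C_in − C)/τ with τ = V/Q = 11.98/0.2011 = 59.5724 h.
Solution: C(t) = C_in + (C₀ − C_in) e^(−t/τ).
C(53.68) = 1.976 + (0.05798 − 1.976)·e^(−53.68/59.5724) = 1.976 + (-1.91802)·0.406127 = 1.19704 g/L.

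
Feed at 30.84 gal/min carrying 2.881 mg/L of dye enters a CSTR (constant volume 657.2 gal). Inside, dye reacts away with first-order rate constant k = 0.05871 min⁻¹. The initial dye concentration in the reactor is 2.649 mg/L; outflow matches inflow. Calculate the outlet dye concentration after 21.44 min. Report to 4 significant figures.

1.422 mg/L

V dC/dt = Q(C_in − C) − k V C.
dC/dt = (Q/V) C_in − (Q/V + k) C; effective rate a = Q/V + k = 0.0469264 + 0.05871 = 0.105636 min⁻¹.
C_ss = Q C_in/(Q + kV) = 1.27981 mg/L; C(t) = C_ss + (C₀ − C_ss) e^(−a t).
C(21.44) = 1.27981 + (1.36919)·e^(−0.105636·21.44) = 1.27981 + (1.36919)·0.103846 = 1.42200 mg/L.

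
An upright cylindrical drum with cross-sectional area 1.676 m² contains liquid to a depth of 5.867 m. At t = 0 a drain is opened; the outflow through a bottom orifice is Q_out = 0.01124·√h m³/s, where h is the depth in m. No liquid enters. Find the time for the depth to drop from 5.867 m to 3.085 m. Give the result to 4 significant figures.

198.5 s

Unsteady balance on liquid volume: A dh/dt = −0.01124 √h.
Separate and integrate: 2(√h − √h₀) = −(0.01124/A) t.
t = 2A(√h₀ − √h)/0.01124 = 2·1.676·(√5.867 − √3.085)/0.01124
  = 3.35200 × (2.42219 − 1.75642) / 0.01124 = 198.547 s.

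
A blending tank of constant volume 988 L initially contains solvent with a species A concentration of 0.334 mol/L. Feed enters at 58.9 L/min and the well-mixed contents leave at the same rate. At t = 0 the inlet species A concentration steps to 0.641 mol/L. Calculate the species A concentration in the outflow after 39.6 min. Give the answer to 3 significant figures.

0.612 mol/L

Transient balance on the dissolved component: V dC/dt = Q(C_in − C).
So dC/dt = (C_in − C)/τ with τ = V/Q = 988/58.9 = 16.774 min.
This is linear first-order; C(t) = C_in + (C₀ − C_in) e^(−t/τ).
C(39.6) = 0.641 + (0.334 − 0.641)·e^(−39.6/16.774) = 0.641 + (-0.30700)·0.094348 = 0.61204 mol/L.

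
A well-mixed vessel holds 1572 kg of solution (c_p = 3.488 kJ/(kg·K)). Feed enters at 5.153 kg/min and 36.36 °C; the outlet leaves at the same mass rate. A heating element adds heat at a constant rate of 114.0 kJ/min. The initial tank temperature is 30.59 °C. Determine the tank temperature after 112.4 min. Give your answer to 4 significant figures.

34.32 °C

M c_p dT/dt = ṁ c_p (T_in − T) + Q̇.
Rearrange: dT/dt = (T_ss − T)/τ with τ = M/ṁ = 305.065 min and T_ss = T_in + Q̇/(ṁ c_p) = 42.7026 °C.
Integrating: T(t) = T_ss + (T₀ − T_ss) e^(−t/τ).
T(112.4) = 42.7026 + (-12.1126)·e^(−112.4/305.065) = 42.7026 + (-12.1126)·0.691809 = 34.3230 °C.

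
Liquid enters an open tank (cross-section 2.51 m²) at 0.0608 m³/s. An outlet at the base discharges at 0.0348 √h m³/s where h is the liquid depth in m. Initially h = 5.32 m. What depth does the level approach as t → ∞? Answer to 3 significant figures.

Accumulation of liquid (constant cross-section A): A dh/dt = Q_in − 0.0348 √h. At steady state dh/dt = 0:
Q_in = 0.0348 √h_ss ⇒ √h_ss = 0.0608/0.0348 = 1.7471.
h_ss = 1.7471² = 3.0525 m. (Since h₀ = 5.32 m > h_ss, the level will fall toward this value.)

3.05 m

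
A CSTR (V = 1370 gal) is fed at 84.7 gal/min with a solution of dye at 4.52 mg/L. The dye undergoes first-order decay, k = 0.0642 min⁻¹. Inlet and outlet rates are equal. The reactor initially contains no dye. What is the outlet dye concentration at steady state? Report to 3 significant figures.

2.22 mg/L

Species balance: V dC/dt = Q C_in − Q C − k V C.
At steady state: 0 = Q C_in − (Q + kV) C_ss, so C_ss = Q C_in/(Q + kV).
C_ss = 84.7·4.52/(84.7 + 0.0642·1370) = 382.84/172.65 = 2.2174 mg/L.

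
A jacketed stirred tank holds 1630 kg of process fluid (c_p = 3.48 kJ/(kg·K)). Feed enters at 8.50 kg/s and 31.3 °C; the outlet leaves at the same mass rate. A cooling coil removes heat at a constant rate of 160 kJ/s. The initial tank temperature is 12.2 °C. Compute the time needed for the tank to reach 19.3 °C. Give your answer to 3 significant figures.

140 s

M c_p dT/dt = ṁ c_p (T_in − T) − Q̇.
τ = M/ṁ = 191.76 s; T_ss = T_in − Q̇/(ṁ c_p) = 25.891 °C.
T(t) = T_ss + (T₀ − T_ss) e^(−t/τ). Set T = 19.3:
e^(−t/τ) = (19.3 − 25.891)/(12.2 − 25.891) = 0.48141
t = −191.76 · ln(0.48141) = 140.19 s.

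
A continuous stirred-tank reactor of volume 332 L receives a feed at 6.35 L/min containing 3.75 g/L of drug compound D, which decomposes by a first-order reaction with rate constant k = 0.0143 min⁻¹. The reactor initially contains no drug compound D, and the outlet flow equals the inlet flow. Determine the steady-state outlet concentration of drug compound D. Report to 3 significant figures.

V dC/dt = Q(C_in − C) − k V C.
Steady state (dC/dt = 0): C_ss = Q C_in/(Q + kV) = C_in/(1 + kV/Q).
C_ss = 6.35·3.75/(6.35 + 0.0143·332) = 23.812/11.098 = 2.1457 g/L.

2.15 g/L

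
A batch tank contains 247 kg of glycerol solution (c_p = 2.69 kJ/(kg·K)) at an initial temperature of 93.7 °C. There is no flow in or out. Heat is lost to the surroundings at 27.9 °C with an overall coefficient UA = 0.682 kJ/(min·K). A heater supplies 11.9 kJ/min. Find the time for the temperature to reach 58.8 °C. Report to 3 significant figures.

1250 min

M c_p dT/dt = −UA(T − T_amb) + Q̇.
τ = M c_p/UA = 974.24 min; T_ss = T_amb + Q̇/UA = 27.9 + 11.9/0.682 = 45.349 °C.
T(t) = T_ss + (T₀ − T_ss)e^(−t/τ); set T = 58.8:
t = −τ ln[(T − T_ss)/(T₀ − T_ss)] = −974.24 · ln(0.27820) = 1246.5 min.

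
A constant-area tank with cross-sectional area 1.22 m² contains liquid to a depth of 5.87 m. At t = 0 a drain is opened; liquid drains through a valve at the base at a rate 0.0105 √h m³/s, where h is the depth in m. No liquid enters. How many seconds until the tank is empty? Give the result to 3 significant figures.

Accumulation of liquid (constant cross-section A): A dh/dt = −0.0105 √h.
Separate and integrate: 2(√h − √h₀) = −(0.0105/A) t.
Tank is empty when √h = 0: t_empty = 2A√h₀/0.0105.
t_empty = 2·1.22·√5.87/0.0105 = 2.4400·2.4228/0.0105 = 563.01 s.

563 s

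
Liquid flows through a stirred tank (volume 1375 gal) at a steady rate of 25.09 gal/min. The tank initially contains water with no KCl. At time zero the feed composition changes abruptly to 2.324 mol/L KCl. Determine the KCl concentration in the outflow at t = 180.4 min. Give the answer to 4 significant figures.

2.238 mol/L

Accumulation = in − out for the solute gives V dC/dt = Q(C_in − C).
Rewrite as dC/dt + C/τ = C_in/τ, τ = V/Q = 54.8027 min.
This is linear first-order; C(t) = C_in + (C₀ − C_in) e^(−t/τ).
C(180.4) = 2.324 + (0 − 2.324)·e^(−180.4/54.8027) = 2.324 + (-2.32400)·0.0371866 = 2.23758 mol/L.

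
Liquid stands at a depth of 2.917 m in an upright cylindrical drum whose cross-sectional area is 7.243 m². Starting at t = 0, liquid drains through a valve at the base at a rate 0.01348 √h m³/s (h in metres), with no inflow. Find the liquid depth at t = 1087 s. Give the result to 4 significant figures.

0.4850 m

Volume balance on the tank: A dh/dt = −0.01348 √h.
∫ h^(−1/2) dh = −(0.01348/A) ∫ dt, giving 2√h = 2√h₀ − (0.01348/A) t.
√h = √2.917 − 0.01348·1087/(2·7.243) = 1.70792 − 1.01151 = 0.696411.
h = 0.696411² = 0.484988 m.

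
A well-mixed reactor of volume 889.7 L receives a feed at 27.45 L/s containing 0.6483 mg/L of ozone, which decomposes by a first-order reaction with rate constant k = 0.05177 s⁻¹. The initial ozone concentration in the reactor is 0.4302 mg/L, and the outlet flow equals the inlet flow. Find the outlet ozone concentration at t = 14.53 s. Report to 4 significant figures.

0.2987 mg/L

V dC/dt = Q(C_in − C) − k V C.
dC/dt = (Q/V) C_in − (Q/V + k) C; effective rate a = Q/V + k = 0.0308531 + 0.05177 = 0.0826231 s⁻¹.
C_ss = Q C_in/(Q + kV) = 0.242088 mg/L; C(t) = C_ss + (C₀ − C_ss) e^(−a t).
C(14.53) = 0.242088 + (0.188112)·e^(−0.0826231·14.53) = 0.242088 + (0.188112)·0.301040 = 0.298717 mg/L.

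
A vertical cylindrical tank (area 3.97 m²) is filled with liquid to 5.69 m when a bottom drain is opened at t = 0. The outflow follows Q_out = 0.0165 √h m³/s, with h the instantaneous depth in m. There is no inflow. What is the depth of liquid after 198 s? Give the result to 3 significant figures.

Unsteady balance on liquid volume: A dh/dt = −0.0165 √h.
Separate and integrate: 2(√h − √h₀) = −(0.0165/A) t.
√h = √5.69 − 0.0165·198/(2·3.97) = 2.3854 − 0.41146 = 1.9739.
h = 1.9739² = 3.8963 m.

3.90 m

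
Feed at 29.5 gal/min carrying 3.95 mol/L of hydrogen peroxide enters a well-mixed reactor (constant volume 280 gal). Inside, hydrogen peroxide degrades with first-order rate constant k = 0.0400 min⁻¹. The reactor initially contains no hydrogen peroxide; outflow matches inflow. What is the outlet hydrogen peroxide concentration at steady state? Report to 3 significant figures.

V dC/dt = Q(C_in − C) − k V C.
At steady state: 0 = Q C_in − (Q + kV) C_ss, so C_ss = Q C_in/(Q + kV).
C_ss = 29.5·3.95/(29.5 + 0.0400·280) = 116.53/40.700 = 2.8630 mol/L.

2.86 mol/L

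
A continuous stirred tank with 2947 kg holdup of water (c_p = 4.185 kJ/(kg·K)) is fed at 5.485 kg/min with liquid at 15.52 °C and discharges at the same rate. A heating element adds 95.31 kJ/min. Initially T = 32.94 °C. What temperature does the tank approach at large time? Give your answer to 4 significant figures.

M c_p dT/dt = ṁ c_p (T_in − T) + Q̇.
At steady state dT/dt = 0 ⇒ T_ss = T_in + Q̇/(ṁ c_p) = 15.52 + 95.31/(5.485·4.185) = 19.6721 °C.

19.67 °C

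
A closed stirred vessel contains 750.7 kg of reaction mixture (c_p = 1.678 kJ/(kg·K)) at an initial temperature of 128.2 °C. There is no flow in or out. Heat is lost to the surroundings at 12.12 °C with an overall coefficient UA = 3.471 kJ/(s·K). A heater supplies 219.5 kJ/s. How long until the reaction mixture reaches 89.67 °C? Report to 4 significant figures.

Heat balance on the well-mixed liquid: M c_p dT/dt = −UA(T − T_amb) + Q̇.
τ = M c_p/UA = 362.914 s; T_ss = T_amb + Q̇/UA = 12.12 + 219.5/3.471 = 75.3583 °C.
T(t) = T_ss + (T₀ − T_ss)e^(−t/τ); set T = 89.67:
t = −τ ln[(T − T_ss)/(T₀ − T_ss)] = −362.914 · ln(0.270842) = 474.046 s.

474.0 s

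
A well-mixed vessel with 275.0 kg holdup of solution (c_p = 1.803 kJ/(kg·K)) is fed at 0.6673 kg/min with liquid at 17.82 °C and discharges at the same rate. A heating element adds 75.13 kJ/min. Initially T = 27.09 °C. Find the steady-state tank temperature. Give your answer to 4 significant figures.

80.26 °C

Heat balance on the well-mixed liquid: M c_p dT/dt = ṁ c_p (T_in − T) + 75.13.
At steady state dT/dt = 0 ⇒ T_ss = T_in + Q̇/(ṁ c_p) = 17.82 + 75.13/(0.6673·1.803) = 80.2648 °C.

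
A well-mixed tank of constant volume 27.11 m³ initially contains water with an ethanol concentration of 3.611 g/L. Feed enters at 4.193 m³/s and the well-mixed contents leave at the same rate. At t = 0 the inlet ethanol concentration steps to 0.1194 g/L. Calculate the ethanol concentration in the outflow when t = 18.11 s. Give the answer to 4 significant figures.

Transient balance on the dissolved component: V dC/dt = Q(C_in − C).
Rewrite as dC/dt + C/τ = C_in/τ, τ = V/Q = 6.46554 s.
Solution: C(t) = C_in + (C₀ − C_in) e^(−t/τ).
C(18.11) = 0.1194 + (3.611 − 0.1194)·e^(−18.11/6.46554) = 0.1194 + (3.49160)·0.0607490 = 0.331511 g/L.

0.3315 g/L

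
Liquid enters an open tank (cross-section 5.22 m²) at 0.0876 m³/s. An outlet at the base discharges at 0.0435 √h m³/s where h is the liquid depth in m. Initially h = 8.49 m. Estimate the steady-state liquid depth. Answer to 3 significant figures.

Accumulation of liquid (constant cross-section A): A dh/dt = Q_in − 0.0435 √h. At steady state dh/dt = 0:
Q_in = 0.0435 √h_ss ⇒ √h_ss = 0.0876/0.0435 = 2.0138.
h_ss = 2.0138² = 4.0554 m. (Since h₀ = 8.49 m > h_ss, the level will fall toward this value.)

4.06 m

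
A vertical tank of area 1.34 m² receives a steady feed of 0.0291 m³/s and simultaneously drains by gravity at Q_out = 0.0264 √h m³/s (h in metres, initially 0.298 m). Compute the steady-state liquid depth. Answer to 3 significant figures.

1.22 m

Level balance: A dh/dt = 0.0291 − 0.0264 √h. Setting dh/dt = 0:
Q_in = 0.0264 √h_ss ⇒ √h_ss = 0.0291/0.0264 = 1.1023.
h_ss = 1.1023² = 1.2150 m. (Since h₀ = 0.298 m < h_ss, the level will rise toward this value.)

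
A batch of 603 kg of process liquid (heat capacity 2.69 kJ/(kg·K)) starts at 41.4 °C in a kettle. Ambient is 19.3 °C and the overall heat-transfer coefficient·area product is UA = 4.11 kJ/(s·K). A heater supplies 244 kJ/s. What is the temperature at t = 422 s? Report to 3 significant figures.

Energy balance: M c_p dT/dt = −UA(T − T_amb) + Q̇.
dT/dt = (T_ss − T)/τ with T_ss = T_amb + Q̇/UA = 19.3 + 244/4.11 = 78.667 °C, τ = M c_p/UA = 603·2.69/4.11 = 394.66 s.
T approaches T_ss exponentially: T(t) = T_ss + (T₀ − T_ss) e^(−t/τ).
T(422) = 78.667 + (-37.267)·0.34326 = 65.875 °C.

65.9 °C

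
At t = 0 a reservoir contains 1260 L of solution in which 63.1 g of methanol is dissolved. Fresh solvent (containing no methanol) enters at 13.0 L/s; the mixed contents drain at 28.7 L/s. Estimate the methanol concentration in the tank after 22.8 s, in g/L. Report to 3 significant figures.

0.0380 g/L

Total volume: dV/dt = Q_in − Q_out = -15.700 L/s, so V(t) = 1260 − 15.700 t and V(22.8) = 902.04 L.
Solute balance: dm/dt = 0 − Q_out C = −Q_out m/V(t).
Separate: dm/m = −Q_out dt/V(t) ⇒ ln(m/m₀) = −(Q_out/(Q_in−Q_out)) ln(V/V₀).
m = m₀ (V₀/V)^(Q_out/(Q_in−Q_out)) = 63.1 × (1260/902.04)^(-1.8280) = 34.253 g.
C = m/V = 34.253/902.04 = 0.037973 g/L.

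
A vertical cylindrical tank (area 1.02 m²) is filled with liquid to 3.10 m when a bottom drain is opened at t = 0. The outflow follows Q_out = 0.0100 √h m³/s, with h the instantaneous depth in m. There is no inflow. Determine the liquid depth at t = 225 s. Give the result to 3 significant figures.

0.433 m

Accumulation of liquid (constant cross-section A): A dh/dt = −0.0100 √h.
Separate and integrate: 2(√h − √h₀) = −(0.0100/A) t.
√h = √3.10 − 0.0100·225/(2·1.02) = 1.7607 − 1.1029 = 0.65774.
h = 0.65774² = 0.43262 m.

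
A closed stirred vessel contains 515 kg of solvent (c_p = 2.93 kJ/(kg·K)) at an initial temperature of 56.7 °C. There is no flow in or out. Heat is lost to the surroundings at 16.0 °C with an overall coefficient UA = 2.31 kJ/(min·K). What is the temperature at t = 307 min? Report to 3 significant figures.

Energy balance: M c_p dT/dt = −UA(T − T_amb).
dT/dt = (T_ss − T)/τ with T_ss = T_amb = 16.000 °C, τ = M c_p/UA = 515·2.93/2.31 = 653.23 min.
T approaches T_ss exponentially: T(t) = T_ss + (T₀ − T_ss) e^(−t/τ).
T(307) = 16.000 + (40.700)·0.62502 = 41.438 °C.

41.4 °C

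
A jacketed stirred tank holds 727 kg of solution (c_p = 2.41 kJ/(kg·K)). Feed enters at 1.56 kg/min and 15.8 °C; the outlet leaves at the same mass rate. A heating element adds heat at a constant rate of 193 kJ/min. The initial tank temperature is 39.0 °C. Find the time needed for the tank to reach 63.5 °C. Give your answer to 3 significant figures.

M c_p dT/dt = ṁ c_p (T_in − T) + Q̇.
τ = M/ṁ = 466.03 min; T_ss = T_in + Q̇/(ṁ c_p) = 67.135 °C.
T(t) = T_ss + (T₀ − T_ss) e^(−t/τ). Set T = 63.5:
e^(−t/τ) = (63.5 − 67.135)/(39.0 − 67.135) = 0.12921
t = −466.03 · ln(0.12921) = 953.65 min.

954 min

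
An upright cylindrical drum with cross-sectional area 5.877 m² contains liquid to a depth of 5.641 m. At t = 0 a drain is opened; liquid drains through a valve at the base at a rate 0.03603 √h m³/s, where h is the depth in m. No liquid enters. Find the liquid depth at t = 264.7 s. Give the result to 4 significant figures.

2.445 m

Mass balance (ρ constant): A dh/dt = −0.03603 √h.
Separate and integrate: 2(√h − √h₀) = −(0.03603/A) t.
√h = √5.641 − 0.03603·264.7/(2·5.877) = 2.37508 − 0.811395 = 1.56368.
h = 1.56368² = 2.44511 m.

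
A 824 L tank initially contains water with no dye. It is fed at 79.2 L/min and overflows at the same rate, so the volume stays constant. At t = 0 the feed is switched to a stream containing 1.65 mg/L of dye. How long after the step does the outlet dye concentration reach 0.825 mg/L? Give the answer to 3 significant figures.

7.21 min

Unsteady species balance (constant V, well mixed): V dC/dt = Q(C_in − C), so τ = V/Q = 10.404 min.
C(t) = C_in + (C₀ − C_in) e^(−t/τ). Set C = 0.825 and solve for t:
e^(−t/τ) = (C − C_in)/(C₀ − C_in) = (0.825 − 1.65)/(0 − 1.65) = 0.50000
t = −τ ln(…) = 10.404 × 0.69315 = 7.2115 min.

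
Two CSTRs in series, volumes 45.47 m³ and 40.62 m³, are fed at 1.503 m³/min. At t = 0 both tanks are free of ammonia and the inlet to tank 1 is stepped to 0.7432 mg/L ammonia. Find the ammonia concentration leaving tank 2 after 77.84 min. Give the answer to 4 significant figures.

0.5609 mg/L

Time constants: τᵢ = Vᵢ/Q for each well-mixed tank.
τ₁ = 45.47/1.503 = 30.2528 min; τ₂ = 40.62/1.503 = 27.0259 min.
Tank 1: C₁ = C_in(1 − e^(−t/τ₁)). Tank 2 (τ₁ ≠ τ₂): C₂ = C_in[1 − (τ₁ e^(−t/τ₁) − τ₂ e^(−t/τ₂))/(τ₁ − τ₂)].
At t = 77.84: e^(−t/τ₁) = 0.0763076, e^(−t/τ₂) = 0.0561238.
C₂ = 0.7432·[1 − (30.2528·0.0763076 − 27.0259·0.0561238)/(3.22688)] = 0.7432·0.754648 = 0.560854 mg/L.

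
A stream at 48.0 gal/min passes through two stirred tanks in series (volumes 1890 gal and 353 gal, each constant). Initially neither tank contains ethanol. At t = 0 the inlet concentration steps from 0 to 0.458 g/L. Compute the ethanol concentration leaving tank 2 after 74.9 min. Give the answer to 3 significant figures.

0.374 g/L

Time constants: τᵢ = Vᵢ/Q for each well-mixed tank.
τ₁ = 1890/48.0 = 39.375 min; τ₂ = 353/48.0 = 7.3542 min.
Solving the cascade with C₁(0)=C₂(0)=0 gives C₂(t) = C_in[1 − (τ₁ e^(−t/τ₁) − τ₂ e^(−t/τ₂))/(τ₁ − τ₂)].
At t = 74.9: e^(−t/τ₁) = 0.14924, e^(−t/τ₂) = 3.7743e-05.
C₂ = 0.458·[1 − (39.375·0.14924 − 7.3542·3.7743e-05)/(32.021)] = 0.458·0.81650 = 0.37396 g/L.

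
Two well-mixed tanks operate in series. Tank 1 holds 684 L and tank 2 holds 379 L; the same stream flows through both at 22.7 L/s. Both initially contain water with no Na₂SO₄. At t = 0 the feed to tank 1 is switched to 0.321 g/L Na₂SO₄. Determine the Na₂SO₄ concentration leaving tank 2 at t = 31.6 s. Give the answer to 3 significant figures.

Each tank obeys Vᵢ dCᵢ/dt = Q(Cᵢ₋₁ − Cᵢ), so τᵢ = Vᵢ/Q.
τ₁ = 684/22.7 = 30.132 s; τ₂ = 379/22.7 = 16.696 s.
Tank 1: C₁ = C_in(1 − e^(−t/τ₁)). Tank 2 (τ₁ ≠ τ₂): C₂ = C_in[1 − (τ₁ e^(−t/τ₁) − τ₂ e^(−t/τ₂))/(τ₁ − τ₂)].
At t = 31.6: e^(−t/τ₁) = 0.35039, e^(−t/τ₂) = 0.15067.
C₂ = 0.321·[1 − (30.132·0.35039 − 16.696·0.15067)/(13.436)] = 0.321·0.40144 = 0.12886 g/L.

0.129 g/L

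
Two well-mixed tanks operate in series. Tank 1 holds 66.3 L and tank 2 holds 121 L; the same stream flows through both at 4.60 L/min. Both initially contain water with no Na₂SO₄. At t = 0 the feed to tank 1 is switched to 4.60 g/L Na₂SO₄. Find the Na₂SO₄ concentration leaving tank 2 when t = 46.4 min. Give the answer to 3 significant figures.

Each tank obeys Vᵢ dCᵢ/dt = Q(Cᵢ₋₁ − Cᵢ), so τᵢ = Vᵢ/Q.
τ₁ = 66.3/4.60 = 14.413 min; τ₂ = 121/4.60 = 26.304 min.
Tank 1: C₁ = C_in(1 − e^(−t/τ₁)). Tank 2 (τ₁ ≠ τ₂): C₂ = C_in[1 − (τ₁ e^(−t/τ₁) − τ₂ e^(−t/τ₂))/(τ₁ − τ₂)].
At t = 46.4: e^(−t/τ₁) = 0.039983, e^(−t/τ₂) = 0.17136.
C₂ = 4.60·[1 − (14.413·0.039983 − 26.304·0.17136)/(-11.891)] = 4.60·0.66939 = 3.0792 g/L.

3.08 g/L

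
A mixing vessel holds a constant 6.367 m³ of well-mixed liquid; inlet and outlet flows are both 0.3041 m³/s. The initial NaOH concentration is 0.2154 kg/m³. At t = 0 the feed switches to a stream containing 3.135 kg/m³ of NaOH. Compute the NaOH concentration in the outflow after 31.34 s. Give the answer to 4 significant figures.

Mass balance on the solute (V constant): V dC/dt = Q(C_in − C).
Rewrite as dC/dt + C/τ = C_in/τ, τ = V/Q = 20.9372 s.
This is linear first-order; C(t) = C_in + (C₀ − C_in) e^(−t/τ).
C(31.34) = 3.135 + (0.2154 − 3.135)·e^(−31.34/20.9372) = 3.135 + (-2.91960)·0.223832 = 2.48150 kg/m³.

2.481 kg/m³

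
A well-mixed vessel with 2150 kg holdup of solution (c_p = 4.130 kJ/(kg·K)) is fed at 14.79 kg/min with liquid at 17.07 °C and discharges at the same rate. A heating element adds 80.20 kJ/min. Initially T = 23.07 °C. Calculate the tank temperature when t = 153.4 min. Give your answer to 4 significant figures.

M c_p dT/dt = ṁ c_p (T_in − T) + Q̇.
Rearrange: dT/dt = (T_ss − T)/τ with τ = M/ṁ = 145.368 min and T_ss = T_in + Q̇/(ṁ c_p) = 18.3830 °C.
Integrating: T(t) = T_ss + (T₀ − T_ss) e^(−t/τ).
T(153.4) = 18.3830 + (4.68703)·e^(−153.4/145.368) = 18.3830 + (4.68703)·0.348106 = 20.0146 °C.

20.01 °C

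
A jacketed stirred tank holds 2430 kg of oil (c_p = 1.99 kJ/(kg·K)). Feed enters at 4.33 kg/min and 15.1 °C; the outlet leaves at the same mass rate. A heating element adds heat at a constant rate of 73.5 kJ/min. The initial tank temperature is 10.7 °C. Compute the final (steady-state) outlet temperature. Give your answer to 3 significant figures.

M c_p dT/dt = ṁ c_p (T_in − T) + Q̇.
At steady state dT/dt = 0 ⇒ T_ss = T_in + Q̇/(ṁ c_p) = 15.1 + 73.5/(4.33·1.99) = 23.630 °C.

23.6 °C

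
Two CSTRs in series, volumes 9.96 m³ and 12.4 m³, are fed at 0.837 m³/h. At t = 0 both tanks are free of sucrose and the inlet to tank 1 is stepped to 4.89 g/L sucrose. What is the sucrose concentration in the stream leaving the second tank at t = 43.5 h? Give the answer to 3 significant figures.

Time constants: τᵢ = Vᵢ/Q for each well-mixed tank.
τ₁ = 9.96/0.837 = 11.900 h; τ₂ = 12.4/0.837 = 14.815 h.
Tank 1: C₁ = C_in(1 − e^(−t/τ₁)). Tank 2 (τ₁ ≠ τ₂): C₂ = C_in[1 − (τ₁ e^(−t/τ₁) − τ₂ e^(−t/τ₂))/(τ₁ − τ₂)].
At t = 43.5: e^(−t/τ₁) = 0.025847, e^(−t/τ₂) = 0.053064.
C₂ = 4.89·[1 − (11.900·0.025847 − 14.815·0.053064)/(-2.9152)] = 4.89·0.83583 = 4.0872 g/L.

4.09 g/L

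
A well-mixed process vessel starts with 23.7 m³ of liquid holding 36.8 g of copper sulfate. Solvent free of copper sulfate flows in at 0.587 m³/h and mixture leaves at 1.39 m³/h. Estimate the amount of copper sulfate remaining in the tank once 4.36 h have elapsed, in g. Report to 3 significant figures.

27.9 g

Total volume: dV/dt = Q_in − Q_out = -0.80300 m³/h, so V(t) = 23.7 − 0.80300 t and V(4.36) = 20.199 m³.
No copper sulfate enters, so dm/dt = −Q_out · (m/V).
dm/m = −Q_out dt/(V₀ − 0.80300 t); integrating gives ln(m/m₀) = −(Q_out/(Q_in−Q_out)) ln(V/V₀).
m = m₀ (V₀/V)^(Q_out/(Q_in−Q_out)) = 36.8 × (23.7/20.199)^(-1.7310) = 27.905 g.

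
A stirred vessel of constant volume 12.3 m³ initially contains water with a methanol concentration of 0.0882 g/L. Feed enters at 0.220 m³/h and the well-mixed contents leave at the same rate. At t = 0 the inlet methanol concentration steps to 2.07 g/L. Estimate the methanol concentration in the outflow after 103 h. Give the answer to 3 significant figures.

Mass balance on the solute (V constant): V dC/dt = Q(C_in − C).
Time constant τ = V/Q = 12.3/0.220 = 55.909 h.
Integrating: C(t) = C_in + (C₀ − C_in) e^(−t/τ).
C(103) = 2.07 + (0.0882 − 2.07)·e^(−103/55.909) = 2.07 + (-1.9818)·0.15846 = 1.7560 g/L.

1.76 g/L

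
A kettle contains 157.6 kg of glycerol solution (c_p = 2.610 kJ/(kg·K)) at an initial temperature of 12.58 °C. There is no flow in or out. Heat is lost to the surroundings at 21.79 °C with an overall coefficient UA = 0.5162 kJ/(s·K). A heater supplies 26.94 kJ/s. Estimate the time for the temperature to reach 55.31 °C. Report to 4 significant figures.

948.7 s

Heat balance on the well-mixed liquid: M c_p dT/dt = −UA(T − T_amb) + Q̇.
τ = M c_p/UA = 796.854 s; T_ss = T_amb + Q̇/UA = 21.79 + 26.94/0.5162 = 73.9791 °C.
T(t) = T_ss + (T₀ − T_ss)e^(−t/τ); set T = 55.31:
t = −τ ln[(T − T_ss)/(T₀ − T_ss)] = −796.854 · ln(0.304061) = 948.676 s.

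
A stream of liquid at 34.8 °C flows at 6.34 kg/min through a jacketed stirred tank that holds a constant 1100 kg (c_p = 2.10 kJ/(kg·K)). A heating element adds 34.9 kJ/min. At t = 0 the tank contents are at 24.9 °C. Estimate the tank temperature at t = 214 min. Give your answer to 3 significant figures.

Heat balance on the well-mixed liquid: M c_p dT/dt = ṁ c_p (T_in − T) + 34.9.
Rearrange: dT/dt = (T_ss − T)/τ with τ = M/ṁ = 173.50 min and T_ss = T_in + Q̇/(ṁ c_p) = 37.421 °C.
T approaches T_ss exponentially: T(t) = T_ss + (T₀ − T_ss) e^(−t/τ).
T(214) = 37.421 + (-12.521)·e^(−214/173.50) = 37.421 + (-12.521)·0.29130 = 33.774 °C.

33.8 °C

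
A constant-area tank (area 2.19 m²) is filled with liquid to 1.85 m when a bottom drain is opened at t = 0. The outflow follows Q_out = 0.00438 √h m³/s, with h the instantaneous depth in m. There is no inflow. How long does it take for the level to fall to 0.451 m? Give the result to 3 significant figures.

A dh/dt = −Q_out = −0.00438 √h.
Separate and integrate: 2(√h − √h₀) = −(0.00438/A) t.
t = 2A(√h₀ − √h)/0.00438 = 2·2.19·(√1.85 − √0.451)/0.00438
  = 4.3800 × (1.3601 − 0.67157) / 0.00438 = 688.58 s.

689 s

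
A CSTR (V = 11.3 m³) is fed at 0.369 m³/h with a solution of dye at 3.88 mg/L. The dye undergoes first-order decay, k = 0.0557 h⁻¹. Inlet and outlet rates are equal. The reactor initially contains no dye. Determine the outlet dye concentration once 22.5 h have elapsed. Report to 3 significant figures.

V dC/dt = Q(C_in − C) − k V C.
dC/dt = (Q/V) C_in − (Q/V + k) C; effective rate a = Q/V + k = 0.032655 + 0.0557 = 0.088355 h⁻¹.
C_ss = Q C_in/(Q + kV) = 1.4340 mg/L; C(t) = C_ss + (C₀ − C_ss) e^(−a t).
C(22.5) = 1.4340 + (-1.4340)·e^(−0.088355·22.5) = 1.4340 + (-1.4340)·0.13697 = 1.2376 mg/L.

1.24 mg/L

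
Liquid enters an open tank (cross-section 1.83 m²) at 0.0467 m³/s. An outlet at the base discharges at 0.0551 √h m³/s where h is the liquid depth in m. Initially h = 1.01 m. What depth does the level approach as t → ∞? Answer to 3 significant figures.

Accumulation of liquid (constant cross-section A): A dh/dt = Q_in − 0.0551 √h. At steady state dh/dt = 0:
Q_in = 0.0551 √h_ss ⇒ √h_ss = 0.0467/0.0551 = 0.84755.
h_ss = 0.84755² = 0.71834 m. (Since h₀ = 1.01 m > h_ss, the level will fall toward this value.)

0.718 m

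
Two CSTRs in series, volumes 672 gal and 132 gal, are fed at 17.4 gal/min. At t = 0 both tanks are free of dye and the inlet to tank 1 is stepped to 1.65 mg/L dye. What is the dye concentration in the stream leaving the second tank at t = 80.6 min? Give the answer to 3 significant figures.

Time constants: τᵢ = Vᵢ/Q for each well-mixed tank.
τ₁ = 672/17.4 = 38.621 min; τ₂ = 132/17.4 = 7.5862 min.
Tank 1: C₁ = C_in(1 − e^(−t/τ₁)). Tank 2 (τ₁ ≠ τ₂): C₂ = C_in[1 − (τ₁ e^(−t/τ₁) − τ₂ e^(−t/τ₂))/(τ₁ − τ₂)].
At t = 80.6: e^(−t/τ₁) = 0.12406, e^(−t/τ₂) = 2.4312e-05.
C₂ = 1.65·[1 − (38.621·0.12406 − 7.5862·2.4312e-05)/(31.034)] = 1.65·0.84562 = 1.3953 mg/L.

1.40 mg/L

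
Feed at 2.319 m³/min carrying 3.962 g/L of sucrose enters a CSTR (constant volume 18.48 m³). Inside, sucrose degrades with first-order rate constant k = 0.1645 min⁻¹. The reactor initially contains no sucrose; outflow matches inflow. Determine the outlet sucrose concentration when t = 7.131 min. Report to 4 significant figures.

Species balance: V dC/dt = Q C_in − Q C − k V C.
This is linear with rate a = Q/V + k = 0.289987 min⁻¹.
C_ss = Q C_in/(Q + kV) = 1.71449 g/L; C(t) = C_ss + (C₀ − C_ss) e^(−a t).
C(7.131) = 1.71449 + (-1.71449)·e^(−0.289987·7.131) = 1.71449 + (-1.71449)·0.126451 = 1.49769 g/L.

1.498 g/L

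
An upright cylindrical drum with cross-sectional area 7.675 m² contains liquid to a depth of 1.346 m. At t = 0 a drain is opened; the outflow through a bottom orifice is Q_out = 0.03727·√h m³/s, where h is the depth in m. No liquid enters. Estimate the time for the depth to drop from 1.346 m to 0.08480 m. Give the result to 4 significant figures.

A dh/dt = −Q_out = −0.03727 √h.
Separate and integrate: 2(√h − √h₀) = −(0.03727/A) t.
t = 2A(√h₀ − √h)/0.03727 = 2·7.675·(√1.346 − √0.08480)/0.03727
  = 15.3500 × (1.16017 − 0.291204) / 0.03727 = 357.893 s.

357.9 s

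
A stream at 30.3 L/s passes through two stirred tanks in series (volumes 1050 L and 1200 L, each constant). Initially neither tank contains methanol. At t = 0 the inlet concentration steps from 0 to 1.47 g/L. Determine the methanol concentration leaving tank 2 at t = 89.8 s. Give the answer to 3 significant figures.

1.02 g/L

Time constants: τᵢ = Vᵢ/Q for each well-mixed tank.
τ₁ = 1050/30.3 = 34.653 s; τ₂ = 1200/30.3 = 39.604 s.
Solving the cascade with C₁(0)=C₂(0)=0 gives C₂(t) = C_in[1 − (τ₁ e^(−t/τ₁) − τ₂ e^(−t/τ₂))/(τ₁ − τ₂)].
At t = 89.8: e^(−t/τ₁) = 0.074917, e^(−t/τ₂) = 0.10358.
C₂ = 1.47·[1 − (34.653·0.074917 − 39.604·0.10358)/(-4.9505)] = 1.47·0.69581 = 1.0228 g/L.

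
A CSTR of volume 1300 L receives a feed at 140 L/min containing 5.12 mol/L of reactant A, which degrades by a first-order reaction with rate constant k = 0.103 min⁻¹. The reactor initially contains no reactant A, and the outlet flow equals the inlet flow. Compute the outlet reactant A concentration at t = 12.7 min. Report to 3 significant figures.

Species balance: V dC/dt = Q C_in − Q C − k V C.
This is linear with rate a = Q/V + k = 0.21069 min⁻¹.
C_ss = Q C_in/(Q + kV) = 2.6170 mol/L; C(t) = C_ss + (C₀ − C_ss) e^(−a t).
C(12.7) = 2.6170 + (-2.6170)·e^(−0.21069·12.7) = 2.6170 + (-2.6170)·0.068852 = 2.4368 mol/L.

2.44 mol/L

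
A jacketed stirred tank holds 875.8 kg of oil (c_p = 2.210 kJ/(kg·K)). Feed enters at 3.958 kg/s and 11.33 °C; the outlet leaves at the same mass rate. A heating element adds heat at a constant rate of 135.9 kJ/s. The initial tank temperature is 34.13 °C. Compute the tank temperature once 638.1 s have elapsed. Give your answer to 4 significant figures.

27.27 °C

M c_p dT/dt = ṁ c_p (T_in − T) + Q̇.
Rearrange: dT/dt = (T_ss − T)/τ with τ = M/ṁ = 221.273 s and T_ss = T_in + Q̇/(ṁ c_p) = 26.8664 °C.
T approaches T_ss exponentially: T(t) = T_ss + (T₀ − T_ss) e^(−t/τ).
T(638.1) = 26.8664 + (7.26356)·e^(−638.1/221.273) = 26.8664 + (7.26356)·0.0559239 = 27.2726 °C.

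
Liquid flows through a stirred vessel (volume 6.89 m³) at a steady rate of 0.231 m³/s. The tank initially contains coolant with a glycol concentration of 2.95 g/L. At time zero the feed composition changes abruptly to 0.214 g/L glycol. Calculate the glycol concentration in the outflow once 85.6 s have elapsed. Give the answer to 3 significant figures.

0.369 g/L

Transient balance on the dissolved component: V dC/dt = Q(C_in − C).
So dC/dt = (C_in − C)/τ with τ = V/Q = 6.89/0.231 = 29.827 s.
C approaches C_in exponentially: C(t) = C_in + (C₀ − C_in) e^(−t/τ).
C(85.6) = 0.214 + (2.95 − 0.214)·e^(−85.6/29.827) = 0.214 + (2.7360)·0.056705 = 0.36914 g/L.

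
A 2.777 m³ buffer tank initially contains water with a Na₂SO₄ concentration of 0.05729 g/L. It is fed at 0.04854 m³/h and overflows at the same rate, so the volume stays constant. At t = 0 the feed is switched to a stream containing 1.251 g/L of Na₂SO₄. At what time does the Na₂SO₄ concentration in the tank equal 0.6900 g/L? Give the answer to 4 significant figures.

Species balance: V dC/dt = Q(C_in − C) ⇒ τ = V/Q = 57.2105 h.
C(t) = C_in + (C₀ − C_in) e^(−t/τ). Set C = 0.6900 and solve for t:
e^(−t/τ) = (C − C_in)/(C₀ − C_in) = (0.6900 − 1.251)/(0.05729 − 1.251) = 0.469963
t = −τ ln(…) = 57.2105 × 0.755100 = 43.1997 h.

43.20 h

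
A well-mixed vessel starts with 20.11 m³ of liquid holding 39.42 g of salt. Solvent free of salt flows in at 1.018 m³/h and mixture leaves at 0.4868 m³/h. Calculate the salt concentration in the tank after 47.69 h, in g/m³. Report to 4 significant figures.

Let m(t) be the amount of salt. Volume: V(t) = V₀ + (Q_in − Q_out) t = 20.11 + 0.531200 t; V(47.69) = 45.4429 m³.
Solute balance: dm/dt = 0 − Q_out C = −Q_out m/V(t).
Separate: dm/m = −Q_out dt/V(t) ⇒ ln(m/m₀) = −(Q_out/(Q_in−Q_out)) ln(V/V₀).
m = m₀ (V₀/V)^(Q_out/(Q_in−Q_out)) = 39.42 × (20.11/45.4429)^(0.916416) = 18.6748 g.
C = m/V = 18.6748/45.4429 = 0.410950 g/m³.

0.4110 g/m³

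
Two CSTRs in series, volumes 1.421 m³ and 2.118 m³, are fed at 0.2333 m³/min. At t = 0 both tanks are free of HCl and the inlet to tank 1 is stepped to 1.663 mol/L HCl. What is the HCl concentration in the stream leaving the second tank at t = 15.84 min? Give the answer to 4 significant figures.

Time constants: τᵢ = Vᵢ/Q for each well-mixed tank.
τ₁ = 1.421/0.2333 = 6.09087 min; τ₂ = 2.118/0.2333 = 9.07844 min.
Tank 1: C₁ = C_in(1 − e^(−t/τ₁)). Tank 2 (τ₁ ≠ τ₂): C₂ = C_in[1 − (τ₁ e^(−t/τ₁) − τ₂ e^(−t/τ₂))/(τ₁ − τ₂)].
At t = 15.84: e^(−t/τ₁) = 0.0742280, e^(−t/τ₂) = 0.174681.
C₂ = 1.663·[1 − (6.09087·0.0742280 − 9.07844·0.174681)/(-2.98757)] = 1.663·0.620521 = 1.03193 mol/L.

1.032 mol/L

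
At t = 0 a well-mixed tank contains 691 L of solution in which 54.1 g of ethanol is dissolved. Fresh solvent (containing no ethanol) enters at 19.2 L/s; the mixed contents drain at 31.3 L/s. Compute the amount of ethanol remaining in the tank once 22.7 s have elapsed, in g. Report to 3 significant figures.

Let m(t) be the amount of ethanol. Volume: V(t) = V₀ + (Q_in − Q_out) t = 691 − 12.100 t; V(22.7) = 416.33 L.
Solute balance: dm/dt = 0 − Q_out C = −Q_out m/V(t).
dm/m = −Q_out dt/(V₀ − 12.100 t); integrating gives ln(m/m₀) = −(Q_out/(Q_in−Q_out)) ln(V/V₀).
m = m₀ (V₀/V)^(Q_out/(Q_in−Q_out)) = 54.1 × (691/416.33)^(-2.5868) = 14.588 g.

14.6 g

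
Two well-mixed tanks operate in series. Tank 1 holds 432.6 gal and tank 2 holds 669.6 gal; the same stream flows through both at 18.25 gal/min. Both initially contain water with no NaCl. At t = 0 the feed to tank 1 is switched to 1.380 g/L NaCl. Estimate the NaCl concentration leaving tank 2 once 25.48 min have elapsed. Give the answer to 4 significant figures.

Each tank obeys Vᵢ dCᵢ/dt = Q(Cᵢ₋₁ − Cᵢ), so τᵢ = Vᵢ/Q.
τ₁ = 432.6/18.25 = 23.7041 min; τ₂ = 669.6/18.25 = 36.6904 min.
Tank 1: C₁ = C_in(1 − e^(−t/τ₁)). Tank 2 (τ₁ ≠ τ₂): C₂ = C_in[1 − (τ₁ e^(−t/τ₁) − τ₂ e^(−t/τ₂))/(τ₁ − τ₂)].
At t = 25.48: e^(−t/τ₁) = 0.341325, e^(−t/τ₂) = 0.499344.
C₂ = 1.380·[1 − (23.7041·0.341325 − 36.6904·0.499344)/(-12.9863)] = 1.380·0.212221 = 0.292865 g/L.

0.2929 g/L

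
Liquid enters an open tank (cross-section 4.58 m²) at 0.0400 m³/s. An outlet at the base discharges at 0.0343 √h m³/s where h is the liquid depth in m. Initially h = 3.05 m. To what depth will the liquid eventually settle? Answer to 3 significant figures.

1.36 m

A dh/dt = Q_in − 0.0343 √h. Steady state requires inflow = outflow:
Q_in = 0.0343 √h_ss ⇒ √h_ss = 0.0400/0.0343 = 1.1662.
h_ss = 1.1662² = 1.3600 m. (Since h₀ = 3.05 m > h_ss, the level will fall toward this value.)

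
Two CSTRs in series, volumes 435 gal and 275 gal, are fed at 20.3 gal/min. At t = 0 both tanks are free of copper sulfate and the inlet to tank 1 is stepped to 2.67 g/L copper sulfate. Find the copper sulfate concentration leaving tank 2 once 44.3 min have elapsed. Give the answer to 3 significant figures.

Species balance on tank i: dCᵢ/dt = (Cᵢ₋₁ − Cᵢ)/τᵢ with τᵢ = Vᵢ/Q.
τ₁ = 435/20.3 = 21.429 min; τ₂ = 275/20.3 = 13.547 min.
Tank 1: C₁ = C_in(1 − e^(−t/τ₁)). Tank 2 (τ₁ ≠ τ₂): C₂ = C_in[1 − (τ₁ e^(−t/τ₁) − τ₂ e^(−t/τ₂))/(τ₁ − τ₂)].
At t = 44.3: e^(−t/τ₁) = 0.12652, e^(−t/τ₂) = 0.038001.
C₂ = 2.67·[1 − (21.429·0.12652 − 13.547·0.038001)/(7.8818)] = 2.67·0.72133 = 1.9260 g/L.

1.93 g/L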